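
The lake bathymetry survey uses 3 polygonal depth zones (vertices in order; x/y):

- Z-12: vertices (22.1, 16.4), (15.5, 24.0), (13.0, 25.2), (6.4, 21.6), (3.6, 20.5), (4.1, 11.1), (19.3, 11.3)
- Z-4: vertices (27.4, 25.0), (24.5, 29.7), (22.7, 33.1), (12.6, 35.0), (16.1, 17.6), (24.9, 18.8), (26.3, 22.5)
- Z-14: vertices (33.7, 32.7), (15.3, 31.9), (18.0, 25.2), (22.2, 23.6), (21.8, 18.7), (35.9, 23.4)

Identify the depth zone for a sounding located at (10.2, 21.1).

Z-12

Cast a ray rightward from (10.2, 21.1). For each polygon, the edges (by vertex number in listed order) whose endpoints lie on opposite sides of y = 21.1, where each meets that height, and whether that is right or left of the point:
Z-12: 1–2 at x≈18.02 (right), 4–5 at x≈5.13 (left) → 1 crossing.
Z-4: 4–5 at x≈15.40 (right), 6–7 at x≈25.77 (right) → 2 crossings.
Z-14: 4–5 at x≈22.00 (right), 5–6 at x≈29.00 (right) → 2 crossings.
Only Z-12 has an odd count, so the point is inside Z-12.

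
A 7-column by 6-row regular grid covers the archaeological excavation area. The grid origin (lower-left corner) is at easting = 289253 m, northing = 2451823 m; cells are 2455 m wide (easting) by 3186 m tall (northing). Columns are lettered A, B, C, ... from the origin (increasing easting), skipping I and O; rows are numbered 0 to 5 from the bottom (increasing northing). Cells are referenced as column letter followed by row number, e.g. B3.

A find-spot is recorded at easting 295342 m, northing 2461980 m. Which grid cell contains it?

C3

Column index: ⌊(295342 − 289253) / 2455⌋ = ⌊2.480⌋ = 2 → column C
Row offset from origin: ⌊(2461980 − 2451823) / 3186⌋ = ⌊3.188⌋ = 3 → row 3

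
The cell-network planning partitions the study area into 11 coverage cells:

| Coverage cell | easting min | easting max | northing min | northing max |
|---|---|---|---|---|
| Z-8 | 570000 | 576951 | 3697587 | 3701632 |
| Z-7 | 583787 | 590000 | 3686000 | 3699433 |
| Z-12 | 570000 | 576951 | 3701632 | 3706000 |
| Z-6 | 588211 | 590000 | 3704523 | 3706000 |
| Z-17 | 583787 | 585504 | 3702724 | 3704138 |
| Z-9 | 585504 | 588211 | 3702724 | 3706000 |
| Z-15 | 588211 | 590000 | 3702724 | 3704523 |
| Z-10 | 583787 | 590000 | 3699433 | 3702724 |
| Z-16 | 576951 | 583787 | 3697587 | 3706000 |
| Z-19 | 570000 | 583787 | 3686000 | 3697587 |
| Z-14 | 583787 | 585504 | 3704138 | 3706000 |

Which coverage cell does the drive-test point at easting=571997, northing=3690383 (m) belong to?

Z-19

The point has easting = 571997 and northing = 3690383.
Only Z-19 satisfies 570000 ≤ easting ≤ 583787 and 3686000 ≤ northing ≤ 3697587.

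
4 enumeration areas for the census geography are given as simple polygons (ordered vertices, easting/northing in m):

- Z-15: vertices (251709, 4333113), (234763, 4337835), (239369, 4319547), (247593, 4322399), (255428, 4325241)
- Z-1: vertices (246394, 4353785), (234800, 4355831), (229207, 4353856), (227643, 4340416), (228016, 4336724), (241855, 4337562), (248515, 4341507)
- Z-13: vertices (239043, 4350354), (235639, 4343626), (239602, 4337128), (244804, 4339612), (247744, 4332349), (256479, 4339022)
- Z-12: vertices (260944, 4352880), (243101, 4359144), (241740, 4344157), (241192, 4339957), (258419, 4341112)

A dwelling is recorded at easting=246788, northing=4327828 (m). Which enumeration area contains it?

Z-15

Cast a ray rightward from (246788, 4327828). For each polygon, the edges (by vertex number in listed order) whose endpoints lie on opposite sides of northing = 4327828, where each meets that height, and whether that is right or left of the point:
Z-15: 2–3 at easting≈237283.4 (left), 5–1 at easting≈254205.8 (right) → 1 crossing.
Z-1: no edge straddles that height → 0 crossings.
Z-13: no edge straddles that height → 0 crossings.
Z-12: no edge straddles that height → 0 crossings.
Only Z-15 has an odd count, so the point is inside Z-15.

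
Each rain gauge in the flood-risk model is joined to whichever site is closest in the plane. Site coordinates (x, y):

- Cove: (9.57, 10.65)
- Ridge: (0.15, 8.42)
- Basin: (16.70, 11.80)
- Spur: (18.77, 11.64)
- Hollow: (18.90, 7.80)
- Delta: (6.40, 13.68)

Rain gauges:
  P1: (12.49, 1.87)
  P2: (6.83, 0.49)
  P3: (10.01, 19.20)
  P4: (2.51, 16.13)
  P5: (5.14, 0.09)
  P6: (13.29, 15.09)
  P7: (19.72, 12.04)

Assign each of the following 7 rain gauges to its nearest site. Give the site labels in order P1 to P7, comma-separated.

Hollow, Ridge, Delta, Delta, Ridge, Basin, Spur

P1 → Hollow (d²=76.25)
P2 → Ridge (d²=107.51)
P3 → Delta (d²=43.50)
P4 → Delta (d²=21.13)
P5 → Ridge (d²=94.29)
P6 → Basin (d²=22.45)
P7 → Spur (d²=1.06)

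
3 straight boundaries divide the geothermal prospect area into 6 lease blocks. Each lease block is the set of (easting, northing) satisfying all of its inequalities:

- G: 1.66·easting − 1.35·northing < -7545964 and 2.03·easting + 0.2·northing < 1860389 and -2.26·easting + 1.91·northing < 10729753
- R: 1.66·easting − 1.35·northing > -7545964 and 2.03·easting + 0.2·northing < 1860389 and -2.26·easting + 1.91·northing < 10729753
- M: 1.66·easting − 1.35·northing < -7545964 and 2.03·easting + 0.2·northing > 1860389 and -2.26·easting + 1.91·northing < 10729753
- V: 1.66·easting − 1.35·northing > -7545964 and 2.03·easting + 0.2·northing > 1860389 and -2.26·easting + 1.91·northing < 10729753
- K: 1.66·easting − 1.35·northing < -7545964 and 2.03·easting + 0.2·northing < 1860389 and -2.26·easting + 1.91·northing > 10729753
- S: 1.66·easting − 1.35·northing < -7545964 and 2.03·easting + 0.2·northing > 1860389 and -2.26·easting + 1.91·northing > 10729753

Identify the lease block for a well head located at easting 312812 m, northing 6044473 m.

1.66·312812 − 1.35·6044473 = -7640770.630, which is < -7545964
2.03·312812 + 0.2·6044473 = 1843902.960, which is < 1860389
-2.26·312812 + 1.91·6044473 = 10837988.310, which is > 10729753
This sign pattern matches K.

K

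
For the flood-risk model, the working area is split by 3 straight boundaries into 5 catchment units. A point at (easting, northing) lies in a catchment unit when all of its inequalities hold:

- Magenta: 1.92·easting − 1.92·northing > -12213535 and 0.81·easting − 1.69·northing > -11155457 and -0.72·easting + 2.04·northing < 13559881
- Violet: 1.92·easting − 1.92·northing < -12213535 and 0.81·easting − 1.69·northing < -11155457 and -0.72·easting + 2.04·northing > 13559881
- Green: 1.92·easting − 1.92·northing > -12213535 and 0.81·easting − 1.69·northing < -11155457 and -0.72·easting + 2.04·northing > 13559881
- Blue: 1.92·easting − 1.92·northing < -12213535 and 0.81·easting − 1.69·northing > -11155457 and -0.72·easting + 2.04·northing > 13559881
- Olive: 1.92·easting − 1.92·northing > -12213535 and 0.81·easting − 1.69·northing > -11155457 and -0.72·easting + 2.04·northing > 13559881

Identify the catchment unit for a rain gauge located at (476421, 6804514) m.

Magenta

1.92·476421 − 1.92·6804514 = -12149938.560, which is > -12213535
0.81·476421 − 1.69·6804514 = -11113727.650, which is > -11155457
-0.72·476421 + 2.04·6804514 = 13538185.440, which is < 13559881
This sign pattern matches Magenta.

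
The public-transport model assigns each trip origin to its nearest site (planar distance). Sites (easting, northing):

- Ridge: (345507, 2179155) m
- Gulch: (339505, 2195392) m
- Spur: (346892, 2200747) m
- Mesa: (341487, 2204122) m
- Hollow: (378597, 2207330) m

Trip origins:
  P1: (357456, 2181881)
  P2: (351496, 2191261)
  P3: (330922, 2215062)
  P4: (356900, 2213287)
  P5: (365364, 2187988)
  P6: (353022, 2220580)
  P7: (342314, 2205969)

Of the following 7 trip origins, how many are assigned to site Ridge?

2

P1 → Ridge
P2 → Spur
P3 → Mesa
P4 → Spur
P5 → Ridge
P6 → Mesa
P7 → Mesa
2 of the 7 go to Ridge.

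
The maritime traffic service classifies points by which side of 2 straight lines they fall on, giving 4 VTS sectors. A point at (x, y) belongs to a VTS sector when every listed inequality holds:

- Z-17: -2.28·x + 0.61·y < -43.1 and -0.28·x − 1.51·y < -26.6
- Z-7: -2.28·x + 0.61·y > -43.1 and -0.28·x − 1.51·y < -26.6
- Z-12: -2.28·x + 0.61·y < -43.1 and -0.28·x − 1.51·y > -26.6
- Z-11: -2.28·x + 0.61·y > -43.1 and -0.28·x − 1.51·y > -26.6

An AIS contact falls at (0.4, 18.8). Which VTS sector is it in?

Z-7

-2.28·0.4 + 0.61·18.8 = 10.556, which is > -43.1
-0.28·0.4 − 1.51·18.8 = -28.500, which is < -26.6
This sign pattern matches Z-7.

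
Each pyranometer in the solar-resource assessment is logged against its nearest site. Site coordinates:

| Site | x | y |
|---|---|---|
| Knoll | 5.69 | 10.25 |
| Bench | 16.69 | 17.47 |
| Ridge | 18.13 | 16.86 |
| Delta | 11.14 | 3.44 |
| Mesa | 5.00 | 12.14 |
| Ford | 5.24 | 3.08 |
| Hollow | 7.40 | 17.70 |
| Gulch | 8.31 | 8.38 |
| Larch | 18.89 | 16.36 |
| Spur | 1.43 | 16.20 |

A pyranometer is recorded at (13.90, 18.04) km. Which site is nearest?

Squared distances to each site:
Knoll: 128.088; Bench: 8.109; Ridge: 19.285; Delta: 220.778; Mesa: 114.020; Ford: 298.797; Hollow: 42.366; Gulch: 124.564; Larch: 27.723; Spur: 158.887.
Minimum at Bench.

Bench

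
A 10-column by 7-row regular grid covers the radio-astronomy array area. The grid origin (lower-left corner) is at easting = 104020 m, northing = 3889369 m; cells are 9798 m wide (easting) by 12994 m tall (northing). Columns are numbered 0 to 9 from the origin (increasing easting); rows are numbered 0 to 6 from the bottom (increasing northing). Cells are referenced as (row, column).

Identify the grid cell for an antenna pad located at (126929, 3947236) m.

Column index: ⌊(126929 − 104020) / 9798⌋ = ⌊2.338⌋ = 2
Row offset from origin: ⌊(3947236 − 3889369) / 12994⌋ = ⌊4.453⌋ = 4 → row 4

(4, 2)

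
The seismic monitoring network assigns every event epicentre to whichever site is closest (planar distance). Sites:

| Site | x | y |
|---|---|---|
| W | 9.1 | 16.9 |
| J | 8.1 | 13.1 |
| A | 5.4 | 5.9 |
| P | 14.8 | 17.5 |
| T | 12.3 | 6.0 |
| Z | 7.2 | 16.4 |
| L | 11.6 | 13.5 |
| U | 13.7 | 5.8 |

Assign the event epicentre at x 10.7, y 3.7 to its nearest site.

T

Squared distances to each site:
W: 176.800; J: 95.120; A: 32.930; P: 207.250; T: 7.850; Z: 173.540; L: 96.850; U: 13.410.
Minimum at T.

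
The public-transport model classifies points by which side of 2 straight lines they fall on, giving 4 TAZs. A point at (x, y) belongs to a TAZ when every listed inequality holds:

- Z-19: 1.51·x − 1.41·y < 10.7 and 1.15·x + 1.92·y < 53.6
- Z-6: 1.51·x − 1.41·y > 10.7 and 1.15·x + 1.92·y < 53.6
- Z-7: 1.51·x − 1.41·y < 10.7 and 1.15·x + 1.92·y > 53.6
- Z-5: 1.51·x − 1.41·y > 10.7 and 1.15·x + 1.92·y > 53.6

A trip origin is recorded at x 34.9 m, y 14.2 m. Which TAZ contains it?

1.51·34.9 − 1.41·14.2 = 32.677, which is > 10.7
1.15·34.9 + 1.92·14.2 = 67.399, which is > 53.6
This sign pattern matches Z-5.

Z-5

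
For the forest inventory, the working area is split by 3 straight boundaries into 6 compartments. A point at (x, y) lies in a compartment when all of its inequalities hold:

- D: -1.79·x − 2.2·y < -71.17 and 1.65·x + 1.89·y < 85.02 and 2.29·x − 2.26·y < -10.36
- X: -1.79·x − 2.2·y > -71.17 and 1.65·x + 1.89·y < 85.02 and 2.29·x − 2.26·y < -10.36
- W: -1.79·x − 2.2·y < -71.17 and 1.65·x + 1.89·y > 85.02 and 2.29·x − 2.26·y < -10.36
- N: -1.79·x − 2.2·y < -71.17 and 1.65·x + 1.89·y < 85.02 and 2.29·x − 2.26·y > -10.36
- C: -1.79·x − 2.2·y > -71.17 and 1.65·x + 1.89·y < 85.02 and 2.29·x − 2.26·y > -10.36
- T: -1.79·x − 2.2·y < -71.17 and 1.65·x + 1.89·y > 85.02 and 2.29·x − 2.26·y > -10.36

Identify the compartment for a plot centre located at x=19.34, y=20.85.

-1.79·19.34 − 2.2·20.85 = -80.489, which is < -71.17
1.65·19.34 + 1.89·20.85 = 71.317, which is < 85.02
2.29·19.34 − 2.26·20.85 = -2.832, which is > -10.36
This sign pattern matches N.

N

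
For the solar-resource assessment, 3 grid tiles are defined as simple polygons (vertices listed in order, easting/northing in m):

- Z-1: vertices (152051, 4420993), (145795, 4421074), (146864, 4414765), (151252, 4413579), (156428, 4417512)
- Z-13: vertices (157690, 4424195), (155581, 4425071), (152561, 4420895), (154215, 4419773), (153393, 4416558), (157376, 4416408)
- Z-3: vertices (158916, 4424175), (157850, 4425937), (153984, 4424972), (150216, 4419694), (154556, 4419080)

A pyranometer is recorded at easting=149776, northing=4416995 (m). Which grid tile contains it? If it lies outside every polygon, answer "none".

Cast a ray rightward from (149776, 4416995). For each polygon, the edges (by vertex number in listed order) whose endpoints lie on opposite sides of northing = 4416995, where each meets that height, and whether that is right or left of the point:
Z-1: 2–3 at easting≈146486.1 (left), 4–5 at easting≈155747.6 (right) → 1 crossing.
Z-13: 4–5 at easting≈153504.7 (right), 6–1 at easting≈157399.7 (right) → 2 crossings.
Z-3: no edge straddles that height → 0 crossings.
Only Z-1 has an odd count, so the point is inside Z-1.

Z-1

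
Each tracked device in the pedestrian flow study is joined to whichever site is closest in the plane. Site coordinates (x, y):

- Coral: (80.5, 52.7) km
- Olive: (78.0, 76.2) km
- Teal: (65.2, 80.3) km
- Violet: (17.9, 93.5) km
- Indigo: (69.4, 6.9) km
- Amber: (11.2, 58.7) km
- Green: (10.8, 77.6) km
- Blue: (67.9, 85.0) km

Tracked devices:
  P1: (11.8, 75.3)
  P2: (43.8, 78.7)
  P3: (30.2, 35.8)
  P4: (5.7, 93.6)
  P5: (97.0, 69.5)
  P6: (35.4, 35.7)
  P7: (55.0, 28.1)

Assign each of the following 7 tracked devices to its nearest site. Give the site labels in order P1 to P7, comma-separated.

Green, Teal, Amber, Violet, Olive, Amber, Indigo

P1 → Green (d²=6.29)
P2 → Teal (d²=460.52)
P3 → Amber (d²=885.41)
P4 → Violet (d²=148.85)
P5 → Olive (d²=405.89)
P6 → Amber (d²=1114.64)
P7 → Indigo (d²=656.80)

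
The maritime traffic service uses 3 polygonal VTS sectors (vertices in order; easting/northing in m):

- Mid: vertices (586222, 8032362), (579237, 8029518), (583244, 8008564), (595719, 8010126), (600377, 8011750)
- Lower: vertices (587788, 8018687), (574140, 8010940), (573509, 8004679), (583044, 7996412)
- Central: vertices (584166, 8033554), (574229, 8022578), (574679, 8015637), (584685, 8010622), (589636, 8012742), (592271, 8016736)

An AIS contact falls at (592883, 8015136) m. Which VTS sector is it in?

Cast a ray rightward from (592883, 8015136). For each polygon, the edges (by vertex number in listed order) whose endpoints lie on opposite sides of northing = 8015136, where each meets that height, and whether that is right or left of the point:
Mid: 2–3 at easting≈581987.2 (left), 5–1 at easting≈598051.7 (right) → 1 crossing.
Lower: 1–2 at easting≈581532.2 (left), 4–1 at easting≈587031.7 (left) → 0 crossings.
Central: 3–4 at easting≈575678.6 (left), 5–6 at easting≈591215.4 (left) → 0 crossings.
Only Mid has an odd count, so the point is inside Mid.

Mid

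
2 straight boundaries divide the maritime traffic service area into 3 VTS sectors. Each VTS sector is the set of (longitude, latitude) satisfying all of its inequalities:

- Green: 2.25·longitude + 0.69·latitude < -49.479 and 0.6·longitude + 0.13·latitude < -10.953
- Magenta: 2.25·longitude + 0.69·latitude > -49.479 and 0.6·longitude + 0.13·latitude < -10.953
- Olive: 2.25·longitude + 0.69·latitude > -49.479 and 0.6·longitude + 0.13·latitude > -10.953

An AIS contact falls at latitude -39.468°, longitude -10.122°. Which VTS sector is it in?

2.25·-10.122 + 0.69·-39.468 = -50.007, which is < -49.479
0.6·-10.122 + 0.13·-39.468 = -11.204, which is < -10.953
This sign pattern matches Green.

Green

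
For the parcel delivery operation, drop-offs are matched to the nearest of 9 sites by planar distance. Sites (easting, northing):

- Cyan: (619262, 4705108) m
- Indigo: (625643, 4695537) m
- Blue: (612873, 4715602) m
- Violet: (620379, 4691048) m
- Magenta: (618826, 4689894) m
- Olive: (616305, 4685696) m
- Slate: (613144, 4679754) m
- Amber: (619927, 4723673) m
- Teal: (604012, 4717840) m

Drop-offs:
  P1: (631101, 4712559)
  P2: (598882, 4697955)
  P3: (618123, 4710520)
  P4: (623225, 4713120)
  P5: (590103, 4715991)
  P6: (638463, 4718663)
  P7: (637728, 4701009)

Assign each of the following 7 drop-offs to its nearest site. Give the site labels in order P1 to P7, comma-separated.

P1 → Cyan (d²=195679322.00)
P2 → Teal (d²=421730125.00)
P3 → Cyan (d²=30587065.00)
P4 → Cyan (d²=79897513.00)
P5 → Teal (d²=196879082.00)
P6 → Amber (d²=368683396.00)
P7 → Indigo (d²=175990009.00)

Cyan, Teal, Cyan, Cyan, Teal, Amber, Indigo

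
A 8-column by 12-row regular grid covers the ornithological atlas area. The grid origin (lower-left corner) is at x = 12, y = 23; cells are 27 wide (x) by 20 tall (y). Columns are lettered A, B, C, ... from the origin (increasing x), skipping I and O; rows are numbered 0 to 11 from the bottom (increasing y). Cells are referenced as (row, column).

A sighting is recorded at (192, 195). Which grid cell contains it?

Column index: ⌊(192 − 12) / 27⌋ = ⌊6.667⌋ = 6 → column G
Row offset from origin: ⌊(195 − 23) / 20⌋ = ⌊8.600⌋ = 8 → row 8

(8, G)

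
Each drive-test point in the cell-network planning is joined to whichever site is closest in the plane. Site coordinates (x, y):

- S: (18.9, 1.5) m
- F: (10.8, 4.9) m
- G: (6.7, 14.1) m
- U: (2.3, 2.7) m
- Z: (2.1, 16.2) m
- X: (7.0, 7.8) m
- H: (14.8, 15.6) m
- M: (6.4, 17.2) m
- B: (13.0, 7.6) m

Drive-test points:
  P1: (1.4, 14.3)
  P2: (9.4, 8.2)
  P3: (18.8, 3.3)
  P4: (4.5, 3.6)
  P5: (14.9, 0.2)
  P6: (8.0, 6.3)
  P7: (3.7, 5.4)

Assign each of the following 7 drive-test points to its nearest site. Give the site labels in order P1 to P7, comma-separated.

Z, X, S, U, S, X, U

P1 → Z (d²=4.10)
P2 → X (d²=5.92)
P3 → S (d²=3.25)
P4 → U (d²=5.65)
P5 → S (d²=17.69)
P6 → X (d²=3.25)
P7 → U (d²=9.25)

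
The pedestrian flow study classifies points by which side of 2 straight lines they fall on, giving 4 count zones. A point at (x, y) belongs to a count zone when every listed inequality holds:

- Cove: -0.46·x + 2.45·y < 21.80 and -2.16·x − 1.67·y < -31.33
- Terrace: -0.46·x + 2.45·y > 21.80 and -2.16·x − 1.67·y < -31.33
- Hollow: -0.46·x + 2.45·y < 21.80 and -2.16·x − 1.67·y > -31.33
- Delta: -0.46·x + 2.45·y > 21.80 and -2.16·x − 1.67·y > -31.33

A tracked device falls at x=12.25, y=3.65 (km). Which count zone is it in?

-0.46·12.25 + 2.45·3.65 = 3.308, which is < 21.80
-2.16·12.25 − 1.67·3.65 = -32.556, which is < -31.33
This sign pattern matches Cove.

Cove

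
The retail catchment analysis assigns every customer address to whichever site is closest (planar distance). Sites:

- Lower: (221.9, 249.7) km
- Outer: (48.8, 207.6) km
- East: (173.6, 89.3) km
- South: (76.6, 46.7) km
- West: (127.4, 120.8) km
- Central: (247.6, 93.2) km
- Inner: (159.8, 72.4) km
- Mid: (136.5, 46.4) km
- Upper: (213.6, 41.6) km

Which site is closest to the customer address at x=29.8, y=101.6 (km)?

South

Squared distances to each site:
Lower: 58836.020; Outer: 11597.000; East: 20829.730; South: 5204.250; West: 9894.400; Central: 47507.400; Inner: 17752.640; Mid: 14431.930; Upper: 37382.440.
Minimum at South.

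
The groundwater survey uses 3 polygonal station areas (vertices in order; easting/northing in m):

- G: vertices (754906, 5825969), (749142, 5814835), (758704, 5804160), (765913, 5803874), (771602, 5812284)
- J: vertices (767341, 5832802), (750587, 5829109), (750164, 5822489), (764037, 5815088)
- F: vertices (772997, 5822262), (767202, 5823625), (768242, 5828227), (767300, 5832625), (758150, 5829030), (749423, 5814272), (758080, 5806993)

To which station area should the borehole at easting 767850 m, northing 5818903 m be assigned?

F

Cast a ray rightward from (767850, 5818903). For each polygon, the edges (by vertex number in listed order) whose endpoints lie on opposite sides of northing = 5818903, where each meets that height, and whether that is right or left of the point:
G: 1–2 at easting≈751248.0 (left), 5–1 at easting≈763526.7 (left) → 0 crossings.
J: 3–4 at easting≈756885.9 (left), 4–1 at easting≈764748.6 (left) → 0 crossings.
F: 5–6 at easting≈752161.5 (left), 7–1 at easting≈769715.4 (right) → 1 crossing.
Only F has an odd count, so the point is inside F.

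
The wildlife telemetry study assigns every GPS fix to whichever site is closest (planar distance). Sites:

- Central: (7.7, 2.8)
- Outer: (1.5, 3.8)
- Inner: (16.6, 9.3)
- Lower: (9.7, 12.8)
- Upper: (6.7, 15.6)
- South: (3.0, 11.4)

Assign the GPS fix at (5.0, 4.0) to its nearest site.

Squared distances to each site:
Central: 8.730; Outer: 12.290; Inner: 162.650; Lower: 99.530; Upper: 137.450; South: 58.760.
Minimum at Central.

Central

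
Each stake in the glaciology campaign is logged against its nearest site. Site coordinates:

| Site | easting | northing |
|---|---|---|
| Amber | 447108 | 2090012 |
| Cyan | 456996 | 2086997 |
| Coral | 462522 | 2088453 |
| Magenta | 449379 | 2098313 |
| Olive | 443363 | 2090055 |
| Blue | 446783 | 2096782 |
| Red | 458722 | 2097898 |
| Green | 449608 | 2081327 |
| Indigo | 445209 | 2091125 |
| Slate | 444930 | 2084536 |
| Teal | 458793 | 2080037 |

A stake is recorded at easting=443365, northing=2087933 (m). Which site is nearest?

Olive

Squared distances to each site:
Amber: 18332290.000; Cyan: 186680257.000; Coral: 367261049.000; Magenta: 143912596.000; Olive: 4502888.000; Blue: 89987525.000; Red: 335138674.000; Green: 82614285.000; Indigo: 13589200.000; Slate: 13988834.000; Teal: 300370000.000.
Minimum at Olive.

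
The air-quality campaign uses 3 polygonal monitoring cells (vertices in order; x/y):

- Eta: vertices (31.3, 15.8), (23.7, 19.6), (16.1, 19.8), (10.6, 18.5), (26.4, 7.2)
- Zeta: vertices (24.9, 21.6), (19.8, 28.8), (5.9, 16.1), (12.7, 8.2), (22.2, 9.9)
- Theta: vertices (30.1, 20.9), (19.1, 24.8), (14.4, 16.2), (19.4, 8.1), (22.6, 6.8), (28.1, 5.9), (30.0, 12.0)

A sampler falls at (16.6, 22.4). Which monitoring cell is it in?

Cast a ray rightward from (16.6, 22.4). For each polygon, the edges (by vertex number in listed order) whose endpoints lie on opposite sides of y = 22.4, where each meets that height, and whether that is right or left of the point:
Eta: no edge straddles that height → 0 crossings.
Zeta: 1–2 at x≈24.33 (right), 2–3 at x≈12.80 (left) → 1 crossing.
Theta: 1–2 at x≈25.87 (right), 2–3 at x≈17.79 (right) → 2 crossings.
Only Zeta has an odd count, so the point is inside Zeta.

Zeta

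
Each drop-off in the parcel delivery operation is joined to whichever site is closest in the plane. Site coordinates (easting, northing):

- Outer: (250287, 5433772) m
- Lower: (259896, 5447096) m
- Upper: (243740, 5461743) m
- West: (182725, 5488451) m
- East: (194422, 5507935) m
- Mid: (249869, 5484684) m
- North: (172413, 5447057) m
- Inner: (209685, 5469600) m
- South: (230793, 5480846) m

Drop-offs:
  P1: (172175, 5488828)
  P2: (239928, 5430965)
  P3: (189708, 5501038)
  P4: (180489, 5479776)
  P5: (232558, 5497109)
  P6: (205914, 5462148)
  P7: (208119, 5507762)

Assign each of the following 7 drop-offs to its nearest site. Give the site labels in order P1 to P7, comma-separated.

West, Outer, East, West, South, Inner, East

P1 → West (d²=111444629.00)
P2 → Outer (d²=115188130.00)
P3 → East (d²=69790405.00)
P4 → West (d²=80255321.00)
P5 → South (d²=267600394.00)
P6 → Inner (d²=69752745.00)
P7 → East (d²=187637738.00)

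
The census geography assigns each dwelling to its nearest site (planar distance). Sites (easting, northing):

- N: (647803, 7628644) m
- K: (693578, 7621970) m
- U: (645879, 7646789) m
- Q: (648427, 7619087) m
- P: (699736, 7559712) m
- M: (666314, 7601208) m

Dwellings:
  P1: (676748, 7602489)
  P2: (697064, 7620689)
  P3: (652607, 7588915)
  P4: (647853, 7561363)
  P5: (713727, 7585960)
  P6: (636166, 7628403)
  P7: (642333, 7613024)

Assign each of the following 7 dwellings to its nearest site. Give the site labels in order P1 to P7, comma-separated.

M, K, M, M, P, N, Q

P1 → M (d²=110509317.00)
P2 → K (d²=13793157.00)
P3 → M (d²=338999698.00)
P4 → M (d²=1928432546.00)
P5 → P (d²=884705585.00)
P6 → N (d²=135477850.00)
P7 → Q (d²=73896805.00)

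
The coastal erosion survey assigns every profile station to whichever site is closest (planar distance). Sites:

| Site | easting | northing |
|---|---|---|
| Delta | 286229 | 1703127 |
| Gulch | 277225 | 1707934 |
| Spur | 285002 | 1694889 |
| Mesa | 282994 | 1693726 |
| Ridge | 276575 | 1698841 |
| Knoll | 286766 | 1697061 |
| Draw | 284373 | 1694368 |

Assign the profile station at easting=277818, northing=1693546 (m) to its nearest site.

Squared distances to each site:
Delta: 162540482.000; Gulch: 207366193.000; Spur: 53413505.000; Mesa: 26823376.000; Ridge: 29582074.000; Knoll: 92421929.000; Draw: 43643709.000.
Minimum at Mesa.

Mesa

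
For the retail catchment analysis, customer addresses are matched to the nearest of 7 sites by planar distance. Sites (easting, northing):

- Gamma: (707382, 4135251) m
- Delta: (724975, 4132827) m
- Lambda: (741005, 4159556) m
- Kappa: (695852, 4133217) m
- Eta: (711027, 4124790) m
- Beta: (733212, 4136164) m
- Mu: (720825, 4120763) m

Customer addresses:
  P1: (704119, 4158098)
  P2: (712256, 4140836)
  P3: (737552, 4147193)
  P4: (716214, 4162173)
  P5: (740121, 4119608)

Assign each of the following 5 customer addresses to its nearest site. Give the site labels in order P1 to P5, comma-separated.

Gamma, Gamma, Beta, Lambda, Beta

P1 → Gamma (d²=532632578.00)
P2 → Gamma (d²=54948101.00)
P3 → Beta (d²=140474441.00)
P4 → Lambda (d²=621442370.00)
P5 → Beta (d²=321835417.00)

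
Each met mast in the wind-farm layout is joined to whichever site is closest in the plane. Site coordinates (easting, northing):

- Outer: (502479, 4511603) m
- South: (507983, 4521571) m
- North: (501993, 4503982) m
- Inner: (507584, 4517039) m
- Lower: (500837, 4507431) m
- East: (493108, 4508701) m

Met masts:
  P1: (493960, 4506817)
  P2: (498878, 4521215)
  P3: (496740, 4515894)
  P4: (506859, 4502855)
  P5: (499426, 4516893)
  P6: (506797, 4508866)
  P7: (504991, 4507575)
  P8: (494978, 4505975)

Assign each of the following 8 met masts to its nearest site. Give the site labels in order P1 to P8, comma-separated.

P1 → East (d²=4275360.00)
P2 → South (d²=83027761.00)
P3 → Outer (d²=51348802.00)
P4 → North (d²=24948085.00)
P5 → Outer (d²=37304909.00)
P6 → Outer (d²=26136293.00)
P7 → Lower (d²=17276452.00)
P8 → East (d²=10927976.00)

East, South, Outer, North, Outer, Outer, Lower, East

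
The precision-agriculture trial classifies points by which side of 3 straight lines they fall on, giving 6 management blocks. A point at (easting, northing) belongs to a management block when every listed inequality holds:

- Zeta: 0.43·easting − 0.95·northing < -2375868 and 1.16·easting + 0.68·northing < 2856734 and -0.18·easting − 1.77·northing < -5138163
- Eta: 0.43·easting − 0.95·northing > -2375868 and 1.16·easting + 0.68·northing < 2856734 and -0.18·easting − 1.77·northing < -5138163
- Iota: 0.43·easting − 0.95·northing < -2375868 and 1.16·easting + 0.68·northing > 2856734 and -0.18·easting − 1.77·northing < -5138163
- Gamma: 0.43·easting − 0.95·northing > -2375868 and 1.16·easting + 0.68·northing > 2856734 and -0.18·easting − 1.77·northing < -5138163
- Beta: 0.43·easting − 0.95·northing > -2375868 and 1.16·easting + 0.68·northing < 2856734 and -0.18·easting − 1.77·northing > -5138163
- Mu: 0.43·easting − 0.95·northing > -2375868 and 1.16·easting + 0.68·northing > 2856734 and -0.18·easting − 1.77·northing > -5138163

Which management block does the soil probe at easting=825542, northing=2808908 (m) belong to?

Mu

0.43·825542 − 0.95·2808908 = -2313479.540, which is > -2375868
1.16·825542 + 0.68·2808908 = 2867686.160, which is > 2856734
-0.18·825542 − 1.77·2808908 = -5120364.720, which is > -5138163
This sign pattern matches Mu.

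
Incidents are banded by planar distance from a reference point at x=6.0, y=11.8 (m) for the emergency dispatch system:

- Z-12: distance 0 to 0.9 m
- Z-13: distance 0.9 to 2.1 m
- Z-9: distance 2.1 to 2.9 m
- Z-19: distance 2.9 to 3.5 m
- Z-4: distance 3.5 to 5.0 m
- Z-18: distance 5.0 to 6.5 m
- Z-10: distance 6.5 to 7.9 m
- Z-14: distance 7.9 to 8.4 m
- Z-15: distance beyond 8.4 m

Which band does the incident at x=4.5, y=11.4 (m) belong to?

Z-13

Distance = √((4.5−6.0)² + (11.4−11.8)²) = √(2.250 + 0.160) = 1.552 m.
0.9 ≤ 1.552 < 2.1 → Z-13.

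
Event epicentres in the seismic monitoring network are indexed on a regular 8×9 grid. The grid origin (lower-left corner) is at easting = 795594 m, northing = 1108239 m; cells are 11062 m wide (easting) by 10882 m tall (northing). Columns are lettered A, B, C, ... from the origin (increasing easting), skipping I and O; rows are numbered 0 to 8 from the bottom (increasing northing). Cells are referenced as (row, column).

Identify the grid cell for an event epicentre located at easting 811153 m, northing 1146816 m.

Column index: ⌊(811153 − 795594) / 11062⌋ = ⌊1.407⌋ = 1 → column B
Row offset from origin: ⌊(1146816 − 1108239) / 10882⌋ = ⌊3.545⌋ = 3 → row 3

(3, B)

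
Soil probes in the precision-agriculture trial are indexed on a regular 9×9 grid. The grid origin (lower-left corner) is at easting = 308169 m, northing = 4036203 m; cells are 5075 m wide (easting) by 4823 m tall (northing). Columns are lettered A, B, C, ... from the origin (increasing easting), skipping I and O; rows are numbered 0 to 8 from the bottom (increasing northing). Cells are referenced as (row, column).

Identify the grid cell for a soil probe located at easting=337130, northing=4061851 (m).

Column index: ⌊(337130 − 308169) / 5075⌋ = ⌊5.707⌋ = 5 → column F
Row offset from origin: ⌊(4061851 − 4036203) / 4823⌋ = ⌊5.318⌋ = 5 → row 5

(5, F)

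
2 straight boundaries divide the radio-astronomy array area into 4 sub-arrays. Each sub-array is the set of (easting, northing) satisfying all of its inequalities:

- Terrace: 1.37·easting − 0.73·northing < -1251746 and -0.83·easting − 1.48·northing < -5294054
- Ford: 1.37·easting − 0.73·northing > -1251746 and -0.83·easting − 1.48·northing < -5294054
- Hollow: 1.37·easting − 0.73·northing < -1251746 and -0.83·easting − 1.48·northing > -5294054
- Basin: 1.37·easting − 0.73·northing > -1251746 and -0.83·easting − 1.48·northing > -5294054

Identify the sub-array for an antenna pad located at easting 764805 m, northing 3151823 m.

Terrace

1.37·764805 − 0.73·3151823 = -1253047.940, which is < -1251746
-0.83·764805 − 1.48·3151823 = -5299486.190, which is < -5294054
This sign pattern matches Terrace.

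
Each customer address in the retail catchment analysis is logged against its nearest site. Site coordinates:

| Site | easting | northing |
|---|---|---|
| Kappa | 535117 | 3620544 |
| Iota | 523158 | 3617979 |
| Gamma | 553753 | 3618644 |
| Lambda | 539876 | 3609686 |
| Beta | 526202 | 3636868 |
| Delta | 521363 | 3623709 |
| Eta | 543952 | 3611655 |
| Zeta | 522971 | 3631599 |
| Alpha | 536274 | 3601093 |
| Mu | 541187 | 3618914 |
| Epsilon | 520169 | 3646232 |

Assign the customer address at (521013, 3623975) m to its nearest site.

Squared distances to each site:
Kappa: 210694577.000; Iota: 40553041.000; Gamma: 1100327161.000; Lambda: 559988290.000; Beta: 193155170.000; Delta: 193256.000; Eta: 677980121.000; Zeta: 61959140.000; Alpha: 756484045.000; Mu: 432603997.000; Epsilon: 496086385.000.
Minimum at Delta.

Delta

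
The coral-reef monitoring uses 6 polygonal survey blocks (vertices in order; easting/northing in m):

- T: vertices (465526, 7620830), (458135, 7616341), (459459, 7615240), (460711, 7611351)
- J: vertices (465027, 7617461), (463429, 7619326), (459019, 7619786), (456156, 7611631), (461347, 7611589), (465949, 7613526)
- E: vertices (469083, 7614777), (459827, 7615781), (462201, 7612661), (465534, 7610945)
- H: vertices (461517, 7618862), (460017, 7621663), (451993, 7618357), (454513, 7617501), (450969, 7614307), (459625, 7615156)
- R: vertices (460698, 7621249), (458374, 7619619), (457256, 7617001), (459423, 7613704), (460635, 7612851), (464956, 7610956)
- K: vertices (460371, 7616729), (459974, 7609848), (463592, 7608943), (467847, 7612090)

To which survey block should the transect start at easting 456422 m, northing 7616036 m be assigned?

Cast a ray rightward from (456422, 7616036). For each polygon, the edges (by vertex number in listed order) whose endpoints lie on opposite sides of northing = 7616036, where each meets that height, and whether that is right or left of the point:
T: 2–3 at easting≈458501.8 (right), 4–1 at easting≈463090.8 (right) → 2 crossings.
J: 3–4 at easting≈457702.5 (right), 6–1 at easting≈465360.9 (right) → 2 crossings.
E: no edge straddles that height → 0 crossings.
H: 4–5 at easting≈452887.5 (left), 6–1 at easting≈460074.3 (right) → 1 crossing.
R: 3–4 at easting≈457890.3 (right), 6–1 at easting≈462854.5 (right) → 2 crossings.
K: 1–2 at easting≈460331.0 (right), 4–1 at easting≈461487.8 (right) → 2 crossings.
Only H has an odd count, so the point is inside H.

H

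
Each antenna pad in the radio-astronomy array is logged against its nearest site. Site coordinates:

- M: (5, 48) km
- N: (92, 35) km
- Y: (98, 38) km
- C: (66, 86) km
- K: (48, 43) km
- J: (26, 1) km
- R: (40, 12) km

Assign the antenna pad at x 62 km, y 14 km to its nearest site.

Squared distances to each site:
M: 4405.000; N: 1341.000; Y: 1872.000; C: 5200.000; K: 1037.000; J: 1465.000; R: 488.000.
Minimum at R.

R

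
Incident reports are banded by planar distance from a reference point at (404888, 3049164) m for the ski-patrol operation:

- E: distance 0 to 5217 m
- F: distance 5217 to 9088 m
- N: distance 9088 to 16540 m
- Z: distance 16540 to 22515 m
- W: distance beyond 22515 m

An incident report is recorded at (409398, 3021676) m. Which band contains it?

W

Distance = √((409398−404888)² + (3021676−3049164)²) = √(20340100.000 + 755590144.000) = 27855.524 m.
22515 ≤ 27855.524 < ∞ → W.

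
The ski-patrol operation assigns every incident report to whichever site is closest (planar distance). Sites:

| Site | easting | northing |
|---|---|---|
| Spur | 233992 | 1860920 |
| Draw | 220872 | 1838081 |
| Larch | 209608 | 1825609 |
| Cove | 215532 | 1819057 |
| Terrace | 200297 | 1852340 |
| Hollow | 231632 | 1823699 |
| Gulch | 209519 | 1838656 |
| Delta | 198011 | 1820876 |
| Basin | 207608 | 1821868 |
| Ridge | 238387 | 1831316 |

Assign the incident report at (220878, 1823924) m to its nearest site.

Squared distances to each site:
Spur: 1540681012.000; Draw: 200420685.000; Larch: 129852125.000; Cove: 52267405.000; Terrace: 1231046617.000; Hollow: 115699141.000; Gulch: 346058705.000; Delta: 532189993.000; Basin: 180320036.000; Ridge: 361206745.000.
Minimum at Cove.

Cove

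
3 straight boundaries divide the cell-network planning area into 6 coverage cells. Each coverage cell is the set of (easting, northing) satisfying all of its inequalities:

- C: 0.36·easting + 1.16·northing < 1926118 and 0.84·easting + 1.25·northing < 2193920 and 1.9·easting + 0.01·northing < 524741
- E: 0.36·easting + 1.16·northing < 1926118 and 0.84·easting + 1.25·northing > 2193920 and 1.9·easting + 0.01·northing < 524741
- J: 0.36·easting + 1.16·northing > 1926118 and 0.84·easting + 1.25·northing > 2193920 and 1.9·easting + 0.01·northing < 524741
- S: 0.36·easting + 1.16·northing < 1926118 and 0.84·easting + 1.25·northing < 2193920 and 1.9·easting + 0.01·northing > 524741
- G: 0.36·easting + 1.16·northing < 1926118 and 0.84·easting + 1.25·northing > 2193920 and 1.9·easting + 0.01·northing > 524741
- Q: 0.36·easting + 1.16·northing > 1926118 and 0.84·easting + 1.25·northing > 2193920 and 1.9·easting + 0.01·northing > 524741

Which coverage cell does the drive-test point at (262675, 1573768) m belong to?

C

0.36·262675 + 1.16·1573768 = 1920133.880, which is < 1926118
0.84·262675 + 1.25·1573768 = 2187857.000, which is < 2193920
1.9·262675 + 0.01·1573768 = 514820.180, which is < 524741
This sign pattern matches C.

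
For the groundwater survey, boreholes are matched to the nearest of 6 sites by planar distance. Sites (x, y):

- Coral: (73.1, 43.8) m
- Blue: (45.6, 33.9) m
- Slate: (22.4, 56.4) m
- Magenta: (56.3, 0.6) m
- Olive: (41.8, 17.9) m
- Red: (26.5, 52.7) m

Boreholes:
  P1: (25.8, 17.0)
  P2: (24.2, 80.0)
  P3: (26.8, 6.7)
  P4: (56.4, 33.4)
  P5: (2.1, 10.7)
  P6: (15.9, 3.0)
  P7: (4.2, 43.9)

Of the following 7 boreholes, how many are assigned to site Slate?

2

P1 → Olive
P2 → Slate
P3 → Olive
P4 → Blue
P5 → Olive
P6 → Olive
P7 → Slate
2 of the 7 go to Slate.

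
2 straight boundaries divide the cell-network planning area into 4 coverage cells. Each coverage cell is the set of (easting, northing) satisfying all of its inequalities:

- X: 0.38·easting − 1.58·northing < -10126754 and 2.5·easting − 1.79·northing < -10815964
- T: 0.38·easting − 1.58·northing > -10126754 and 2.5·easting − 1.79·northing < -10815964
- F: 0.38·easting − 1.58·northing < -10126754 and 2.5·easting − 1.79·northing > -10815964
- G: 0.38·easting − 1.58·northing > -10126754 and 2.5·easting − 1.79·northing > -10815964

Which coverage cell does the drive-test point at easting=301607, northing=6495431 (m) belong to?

0.38·301607 − 1.58·6495431 = -10148170.320, which is < -10126754
2.5·301607 − 1.79·6495431 = -10872803.990, which is < -10815964
This sign pattern matches X.

X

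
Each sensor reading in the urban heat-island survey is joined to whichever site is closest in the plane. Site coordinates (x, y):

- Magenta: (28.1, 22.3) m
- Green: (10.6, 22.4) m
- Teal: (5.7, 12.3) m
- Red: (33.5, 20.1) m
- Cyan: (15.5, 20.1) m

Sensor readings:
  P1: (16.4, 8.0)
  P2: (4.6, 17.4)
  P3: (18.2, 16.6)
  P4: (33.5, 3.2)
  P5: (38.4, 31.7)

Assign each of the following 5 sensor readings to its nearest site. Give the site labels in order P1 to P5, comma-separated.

Teal, Teal, Cyan, Red, Red

P1 → Teal (d²=132.98)
P2 → Teal (d²=27.22)
P3 → Cyan (d²=19.54)
P4 → Red (d²=285.61)
P5 → Red (d²=158.57)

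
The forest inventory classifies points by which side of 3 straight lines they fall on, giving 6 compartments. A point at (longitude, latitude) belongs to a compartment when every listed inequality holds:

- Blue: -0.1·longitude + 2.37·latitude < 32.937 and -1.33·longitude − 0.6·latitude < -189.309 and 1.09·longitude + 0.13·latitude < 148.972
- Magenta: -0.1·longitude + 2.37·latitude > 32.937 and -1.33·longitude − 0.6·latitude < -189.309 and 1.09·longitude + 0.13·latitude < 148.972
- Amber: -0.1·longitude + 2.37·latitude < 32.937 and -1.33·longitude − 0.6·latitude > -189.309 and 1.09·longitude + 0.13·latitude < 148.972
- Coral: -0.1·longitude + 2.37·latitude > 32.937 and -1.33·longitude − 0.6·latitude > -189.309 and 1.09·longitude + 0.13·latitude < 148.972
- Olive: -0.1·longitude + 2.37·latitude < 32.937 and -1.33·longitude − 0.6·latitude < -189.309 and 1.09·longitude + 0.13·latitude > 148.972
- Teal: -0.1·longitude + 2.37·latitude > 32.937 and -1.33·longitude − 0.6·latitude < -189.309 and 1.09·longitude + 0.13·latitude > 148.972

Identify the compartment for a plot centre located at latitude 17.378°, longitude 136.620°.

Olive

-0.1·136.620 + 2.37·17.378 = 27.524, which is < 32.937
-1.33·136.620 − 0.6·17.378 = -192.131, which is < -189.309
1.09·136.620 + 0.13·17.378 = 151.175, which is > 148.972
This sign pattern matches Olive.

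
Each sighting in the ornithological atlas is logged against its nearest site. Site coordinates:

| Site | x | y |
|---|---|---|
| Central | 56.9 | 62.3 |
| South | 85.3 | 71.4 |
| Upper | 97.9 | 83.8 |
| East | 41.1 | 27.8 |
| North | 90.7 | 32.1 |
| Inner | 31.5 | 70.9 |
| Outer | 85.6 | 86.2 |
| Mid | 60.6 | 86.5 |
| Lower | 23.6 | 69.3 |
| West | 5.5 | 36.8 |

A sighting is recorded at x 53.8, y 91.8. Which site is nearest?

Squared distances to each site:
Central: 879.860; South: 1408.410; Upper: 2008.810; East: 4257.290; North: 4925.700; Inner: 934.100; Outer: 1042.600; Mid: 74.330; Lower: 1418.290; West: 5357.890.
Minimum at Mid.

Mid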